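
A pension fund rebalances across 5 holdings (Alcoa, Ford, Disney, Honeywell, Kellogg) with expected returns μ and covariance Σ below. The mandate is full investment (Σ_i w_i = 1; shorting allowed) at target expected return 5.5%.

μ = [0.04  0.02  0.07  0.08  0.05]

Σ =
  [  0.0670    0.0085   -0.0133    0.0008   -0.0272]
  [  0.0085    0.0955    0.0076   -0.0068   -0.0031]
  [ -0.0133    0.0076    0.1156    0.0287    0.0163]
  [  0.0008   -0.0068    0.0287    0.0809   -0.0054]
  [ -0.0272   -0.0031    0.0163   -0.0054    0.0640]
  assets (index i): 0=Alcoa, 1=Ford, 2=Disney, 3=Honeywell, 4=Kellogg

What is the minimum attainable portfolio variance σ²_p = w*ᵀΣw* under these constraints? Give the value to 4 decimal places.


0.0142

x=Σ⁻¹μ = [1.1405  0.1947  0.3020  0.9723  1.2805]
y=Σ⁻¹𝟙 = [25.2357  9.7536  3.7826  13.3908  26.9891]
a=μᵀx=0.212464  b=𝟙ᵀx=3.890003  c=𝟙ᵀy=79.151863  D=ac−b²=1.684774
λ₁=(c·0.055−b)/D = (79.151863·0.055−3.890003)/1.684774 = 0.275022
λ₂=(a−b·0.055)/D = (0.212464−3.890003·0.055)/1.684774 = -0.000882
w* = 0.275022·x + -0.000882·y:
  w_0 = 0.275022·1.1405 + -0.000882·25.2357 = 0.2914  (Alcoa)
  w_1 = 0.275022·0.1947 + -0.000882·9.7536 = 0.0449  (Ford)
  w_2 = 0.275022·0.3020 + -0.000882·3.7826 = 0.0797  (Disney)
  w_3 = 0.275022·0.9723 + -0.000882·13.3908 = 0.2556  (Honeywell)
  w_4 = 0.275022·1.2805 + -0.000882·26.9891 = 0.3284  (Kellogg)
Σw_i=1.0000  μᵀw=0.0550
σ²=wᵀΣw=λ₁·μ_p+λ₂ = 0.275022·0.055 + -0.000882 = 0.014244 ≈ 0.0142


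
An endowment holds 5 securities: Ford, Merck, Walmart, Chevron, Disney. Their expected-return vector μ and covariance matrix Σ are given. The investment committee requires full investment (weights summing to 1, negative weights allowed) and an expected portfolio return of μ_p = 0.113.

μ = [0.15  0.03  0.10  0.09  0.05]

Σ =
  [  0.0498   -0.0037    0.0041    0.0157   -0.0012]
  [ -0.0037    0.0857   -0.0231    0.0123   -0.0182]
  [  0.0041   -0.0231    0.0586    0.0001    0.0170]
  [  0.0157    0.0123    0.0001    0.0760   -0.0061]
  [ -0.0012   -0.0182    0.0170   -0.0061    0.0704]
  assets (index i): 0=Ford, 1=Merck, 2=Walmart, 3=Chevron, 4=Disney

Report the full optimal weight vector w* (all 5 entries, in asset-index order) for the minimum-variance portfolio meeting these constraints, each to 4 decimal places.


0.4936  0.1142  0.2650  0.0668  0.0603

p=Σ⁻¹μ = [2.8054  1.0001  1.7166  0.4923  0.6447]
q=Σ⁻¹𝟙 = [18.0116  19.8454  19.0648  7.4591  15.6847]
a=μᵀp=0.699011  b=𝟙ᵀp=6.659128  c=𝟙ᵀq=80.065533  D=ac−b²=11.622687
λ₁=(c·0.113−b)/D = (80.065533·0.113−6.659128)/11.622687 = 0.205484
λ₂=(a−b·0.113)/D = (0.699011−6.659128·0.113)/11.622687 = -0.004601
w* = 0.205484·p + -0.004601·q:
  w_0 = 0.205484·2.8054 + -0.004601·18.0116 = 0.4936  (Ford)
  w_1 = 0.205484·1.0001 + -0.004601·19.8454 = 0.1142  (Merck)
  w_2 = 0.205484·1.7166 + -0.004601·19.0648 = 0.2650  (Walmart)
  w_3 = 0.205484·0.4923 + -0.004601·7.4591 = 0.0668  (Chevron)
  w_4 = 0.205484·0.6447 + -0.004601·15.6847 = 0.0603  (Disney)
Σw_i=1.0000  μᵀw=0.1130
σ²=wᵀΣw=λ₁·μ_p+λ₂ = 0.205484·0.113 + -0.004601 = 0.018619 ≈ 0.0186


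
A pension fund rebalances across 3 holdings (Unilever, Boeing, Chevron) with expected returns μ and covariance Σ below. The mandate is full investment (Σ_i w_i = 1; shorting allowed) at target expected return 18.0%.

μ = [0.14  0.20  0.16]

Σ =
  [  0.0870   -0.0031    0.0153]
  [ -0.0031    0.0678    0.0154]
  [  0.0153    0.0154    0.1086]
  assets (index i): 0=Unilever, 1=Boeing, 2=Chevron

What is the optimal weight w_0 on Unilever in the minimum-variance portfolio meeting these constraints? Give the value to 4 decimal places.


x=Σ⁻¹μ = [1.5600  2.8275  0.8526]
y=Σ⁻¹𝟙 = [10.9929  13.9619  5.6795]
a=μᵀx=0.920318  b=𝟙ᵀx=5.240104  c=𝟙ᵀy=30.634301  D=ac−b²=0.734600
λ₁=(c·0.180−b)/D = (30.634301·0.180−5.240104)/0.734600 = 0.373088
λ₂=(a−b·0.180)/D = (0.920318−5.240104·0.180)/0.734600 = -0.031175
w* = 0.373088·x + -0.031175·y:
  w_0 = 0.373088·1.5600 + -0.031175·10.9929 = 0.2393  (Unilever)
  w_1 = 0.373088·2.8275 + -0.031175·13.9619 = 0.6197  (Boeing)
  w_2 = 0.373088·0.8526 + -0.031175·5.6795 = 0.1410  (Chevron)
Σw_i=1.0000  μᵀw=0.1800
σ²=wᵀΣw=λ₁·μ_p+λ₂ = 0.373088·0.180 + -0.031175 = 0.035981 ≈ 0.0360

0.2393


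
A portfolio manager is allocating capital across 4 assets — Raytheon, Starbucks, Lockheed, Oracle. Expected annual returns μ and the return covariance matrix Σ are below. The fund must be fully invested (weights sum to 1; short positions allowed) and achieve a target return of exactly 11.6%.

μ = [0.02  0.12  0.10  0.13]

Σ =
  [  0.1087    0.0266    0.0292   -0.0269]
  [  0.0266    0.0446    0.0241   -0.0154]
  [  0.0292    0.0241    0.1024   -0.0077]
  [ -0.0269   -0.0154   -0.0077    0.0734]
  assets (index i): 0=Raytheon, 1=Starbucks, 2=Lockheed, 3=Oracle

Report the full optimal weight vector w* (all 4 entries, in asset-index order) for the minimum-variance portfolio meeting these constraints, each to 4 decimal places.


0.0663  0.4758  0.0651  0.3929

g=Σ⁻¹μ = [-0.1469  3.4168  0.4005  2.4762]
h=Σ⁻¹𝟙 = [7.9173  23.2348  3.6778  21.7863]
a=μᵀg=0.769028  b=𝟙ᵀg=6.146518  c=𝟙ᵀh=56.616195  D=ac−b²=5.759771
λ₁=(c·0.116−b)/D = (56.616195·0.116−6.146518)/5.759771 = 0.073086
λ₂=(a−b·0.116)/D = (0.769028−6.146518·0.116)/5.759771 = 0.009728
w* = 0.073086·g + 0.009728·h:
  w_0 = 0.073086·-0.1469 + 0.009728·7.9173 = 0.0663  (Raytheon)
  w_1 = 0.073086·3.4168 + 0.009728·23.2348 = 0.4758  (Starbucks)
  w_2 = 0.073086·0.4005 + 0.009728·3.6778 = 0.0651  (Lockheed)
  w_3 = 0.073086·2.4762 + 0.009728·21.7863 = 0.3929  (Oracle)
Σw_i=1.0000  μᵀw=0.1160
σ²=wᵀΣw=λ₁·μ_p+λ₂ = 0.073086·0.116 + 0.009728 = 0.018206 ≈ 0.0182


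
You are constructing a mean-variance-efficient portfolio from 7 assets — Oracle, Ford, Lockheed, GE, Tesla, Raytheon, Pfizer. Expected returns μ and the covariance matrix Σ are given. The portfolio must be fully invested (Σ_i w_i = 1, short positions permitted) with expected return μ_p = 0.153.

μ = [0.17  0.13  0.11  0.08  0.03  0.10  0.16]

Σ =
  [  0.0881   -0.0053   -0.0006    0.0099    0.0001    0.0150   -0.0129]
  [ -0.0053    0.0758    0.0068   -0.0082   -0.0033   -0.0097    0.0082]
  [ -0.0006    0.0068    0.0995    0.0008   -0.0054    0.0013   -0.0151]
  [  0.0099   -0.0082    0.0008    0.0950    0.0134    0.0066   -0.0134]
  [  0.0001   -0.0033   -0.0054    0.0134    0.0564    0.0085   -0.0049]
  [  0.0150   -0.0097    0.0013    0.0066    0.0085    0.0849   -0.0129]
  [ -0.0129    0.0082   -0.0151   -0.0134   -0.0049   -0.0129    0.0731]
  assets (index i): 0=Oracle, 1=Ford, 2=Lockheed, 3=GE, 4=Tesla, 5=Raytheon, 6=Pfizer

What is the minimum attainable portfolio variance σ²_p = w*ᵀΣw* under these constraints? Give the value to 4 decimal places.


0.0181

g=Σ⁻¹μ = [2.1651  1.6961  1.4876  1.0181  0.6045  1.3046  3.1452]
h=Σ⁻¹𝟙 = [12.3488  13.8406  13.2575  10.1575  17.5218  11.7989  22.1637]
a=μᵀg=1.485479  b=𝟙ᵀg=11.421227  c=𝟙ᵀh=101.088755  D=ac−b²=19.720751
λ₁=(c·0.153−b)/D = (101.088755·0.153−11.421227)/19.720751 = 0.205132
λ₂=(a−b·0.153)/D = (1.485479−11.421227·0.153)/19.720751 = -0.013284
w* = 0.205132·g + -0.013284·h:
  w_0 = 0.205132·2.1651 + -0.013284·12.3488 = 0.2801  (Oracle)
  w_1 = 0.205132·1.6961 + -0.013284·13.8406 = 0.1641  (Ford)
  w_2 = 0.205132·1.4876 + -0.013284·13.2575 = 0.1290  (Lockheed)
  w_3 = 0.205132·1.0181 + -0.013284·10.1575 = 0.0739  (GE)
  w_4 = 0.205132·0.6045 + -0.013284·17.5218 = -0.1088  (Tesla)
  w_5 = 0.205132·1.3046 + -0.013284·11.7989 = 0.1109  (Raytheon)
  w_6 = 0.205132·3.1452 + -0.013284·22.1637 = 0.3508  (Pfizer)
Σw_i=1.0000  μᵀw=0.1530
σ²=wᵀΣw=λ₁·μ_p+λ₂ = 0.205132·0.153 + -0.013284 = 0.018101 ≈ 0.0181


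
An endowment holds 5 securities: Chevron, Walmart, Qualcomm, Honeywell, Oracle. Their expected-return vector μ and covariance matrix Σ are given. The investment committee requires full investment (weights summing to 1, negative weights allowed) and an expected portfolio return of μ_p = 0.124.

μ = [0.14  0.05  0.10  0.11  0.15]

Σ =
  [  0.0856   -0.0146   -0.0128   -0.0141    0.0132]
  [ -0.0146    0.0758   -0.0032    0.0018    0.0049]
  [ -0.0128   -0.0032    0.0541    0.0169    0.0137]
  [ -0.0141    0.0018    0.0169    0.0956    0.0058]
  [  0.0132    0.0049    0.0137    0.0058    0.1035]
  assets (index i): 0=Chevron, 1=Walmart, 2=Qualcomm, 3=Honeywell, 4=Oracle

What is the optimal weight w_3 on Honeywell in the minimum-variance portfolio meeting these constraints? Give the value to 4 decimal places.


p=Σ⁻¹μ = [2.1500  1.0752  1.8814  1.0654  0.8154]
q=Σ⁻¹𝟙 = [18.6376  17.2083  20.2354  9.1088  3.2812]
a=μᵀp=0.782404  b=𝟙ᵀp=6.987372  c=𝟙ᵀq=68.471335  D=ac−b²=4.748910
λ₁=(c·0.124−b)/D = (68.471335·0.124−6.987372)/4.748910 = 0.316509
λ₂=(a−b·0.124)/D = (0.782404−6.987372·0.124)/4.748910 = -0.017695
w* = 0.316509·p + -0.017695·q:
  w_0 = 0.316509·2.1500 + -0.017695·18.6376 = 0.3507  (Chevron)
  w_1 = 0.316509·1.0752 + -0.017695·17.2083 = 0.0358  (Walmart)
  w_2 = 0.316509·1.8814 + -0.017695·20.2354 = 0.2374  (Qualcomm)
  w_3 = 0.316509·1.0654 + -0.017695·9.1088 = 0.1760  (Honeywell)
  w_4 = 0.316509·0.8154 + -0.017695·3.2812 = 0.2000  (Oracle)
Σw_i=1.0000  μᵀw=0.1240
σ²=wᵀΣw=λ₁·μ_p+λ₂ = 0.316509·0.124 + -0.017695 = 0.021553 ≈ 0.0216

0.1760


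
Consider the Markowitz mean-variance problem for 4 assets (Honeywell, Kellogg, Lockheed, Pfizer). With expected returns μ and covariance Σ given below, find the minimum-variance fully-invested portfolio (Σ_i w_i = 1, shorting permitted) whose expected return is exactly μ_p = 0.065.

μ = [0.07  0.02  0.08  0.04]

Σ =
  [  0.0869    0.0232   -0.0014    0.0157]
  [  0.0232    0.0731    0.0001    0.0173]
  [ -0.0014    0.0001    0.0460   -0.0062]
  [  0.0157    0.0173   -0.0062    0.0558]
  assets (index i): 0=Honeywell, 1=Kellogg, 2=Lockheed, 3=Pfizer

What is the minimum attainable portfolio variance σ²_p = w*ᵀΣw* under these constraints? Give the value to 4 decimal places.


0.0192

g=Σ⁻¹μ = [0.7362  -0.1427  1.8644  0.7611]
h=Σ⁻¹𝟙 = [6.9246  7.5915  24.1304  16.3003]
a=μᵀg=0.228276  b=𝟙ᵀg=3.218993  c=𝟙ᵀh=54.946811  D=ac−b²=2.181115
λ₁=(c·0.065−b)/D = (54.946811·0.065−3.218993)/2.181115 = 0.161637
λ₂=(a−b·0.065)/D = (0.228276−3.218993·0.065)/2.181115 = 0.008730
w* = 0.161637·g + 0.008730·h:
  w_0 = 0.161637·0.7362 + 0.008730·6.9246 = 0.1794  (Honeywell)
  w_1 = 0.161637·-0.1427 + 0.008730·7.5915 = 0.0432  (Kellogg)
  w_2 = 0.161637·1.8644 + 0.008730·24.1304 = 0.5120  (Lockheed)
  w_3 = 0.161637·0.7611 + 0.008730·16.3003 = 0.2653  (Pfizer)
Σw_i=1.0000  μᵀw=0.0650
σ²=wᵀΣw=λ₁·μ_p+λ₂ = 0.161637·0.065 + 0.008730 = 0.019237 ≈ 0.0192


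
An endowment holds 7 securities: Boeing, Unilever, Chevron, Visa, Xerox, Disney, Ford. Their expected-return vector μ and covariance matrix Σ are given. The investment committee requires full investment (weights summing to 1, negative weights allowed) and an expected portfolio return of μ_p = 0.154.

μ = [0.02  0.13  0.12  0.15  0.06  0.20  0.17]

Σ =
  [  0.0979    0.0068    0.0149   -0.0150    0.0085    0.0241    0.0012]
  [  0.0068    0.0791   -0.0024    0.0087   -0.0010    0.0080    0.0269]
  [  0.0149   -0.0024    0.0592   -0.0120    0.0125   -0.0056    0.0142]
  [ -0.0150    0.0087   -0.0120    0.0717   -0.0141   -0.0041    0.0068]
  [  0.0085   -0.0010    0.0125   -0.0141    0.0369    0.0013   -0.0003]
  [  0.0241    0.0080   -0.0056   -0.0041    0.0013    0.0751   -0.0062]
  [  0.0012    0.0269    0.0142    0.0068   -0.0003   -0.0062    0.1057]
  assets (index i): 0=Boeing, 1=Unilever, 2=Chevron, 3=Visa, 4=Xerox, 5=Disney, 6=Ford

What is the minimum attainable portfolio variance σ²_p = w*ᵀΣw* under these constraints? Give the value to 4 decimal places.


0.0137

u=Σ⁻¹μ = [-0.7819  0.8120  2.4351  2.6960  1.9291  3.2140  1.1040]
v=Σ⁻¹𝟙 = [5.1389  7.5133  14.2986  22.5776  29.4837  13.0646  4.9669]
a=μᵀu=1.732757  b=𝟙ᵀu=11.408304  c=𝟙ᵀv=97.043646  D=ac−b²=38.003651
λ₁=(c·0.154−b)/D = (97.043646·0.154−11.408304)/38.003651 = 0.093055
λ₂=(a−b·0.154)/D = (1.732757−11.408304·0.154)/38.003651 = -0.000635
w* = 0.093055·u + -0.000635·v:
  w_0 = 0.093055·-0.7819 + -0.000635·5.1389 = -0.0760  (Boeing)
  w_1 = 0.093055·0.8120 + -0.000635·7.5133 = 0.0708  (Unilever)
  w_2 = 0.093055·2.4351 + -0.000635·14.2986 = 0.2175  (Chevron)
  w_3 = 0.093055·2.6960 + -0.000635·22.5776 = 0.2365  (Visa)
  w_4 = 0.093055·1.9291 + -0.000635·29.4837 = 0.1608  (Xerox)
  w_5 = 0.093055·3.2140 + -0.000635·13.0646 = 0.2908  (Disney)
  w_6 = 0.093055·1.1040 + -0.000635·4.9669 = 0.0996  (Ford)
Σw_i=1.0000  μᵀw=0.1540
σ²=wᵀΣw=λ₁·μ_p+λ₂ = 0.093055·0.154 + -0.000635 = 0.013696 ≈ 0.0137


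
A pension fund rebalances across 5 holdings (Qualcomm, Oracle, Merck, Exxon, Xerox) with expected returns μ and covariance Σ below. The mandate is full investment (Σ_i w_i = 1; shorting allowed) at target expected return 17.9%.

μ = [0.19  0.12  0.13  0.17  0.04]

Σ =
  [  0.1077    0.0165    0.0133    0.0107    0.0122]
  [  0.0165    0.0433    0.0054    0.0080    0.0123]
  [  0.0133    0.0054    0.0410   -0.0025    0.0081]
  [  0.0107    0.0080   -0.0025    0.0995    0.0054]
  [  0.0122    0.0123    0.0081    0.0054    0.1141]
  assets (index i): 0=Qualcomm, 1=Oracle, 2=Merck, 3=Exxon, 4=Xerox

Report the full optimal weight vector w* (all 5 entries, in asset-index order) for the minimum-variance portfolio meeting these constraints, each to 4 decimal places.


0.3004  0.1968  0.4092  0.3182  -0.2246

u=Σ⁻¹μ = [1.0199  1.8210  2.7373  1.5333  -0.2217]
v=Σ⁻¹𝟙 = [2.7745  16.4615  20.9044  8.6932  4.7976]
a=μᵀu=1.019946  b=𝟙ᵀu=6.889846  c=𝟙ᵀv=53.631144  D=ac−b²=7.230905
λ₁=(c·0.179−b)/D = (53.631144·0.179−6.889846)/7.230905 = 0.374798
λ₂=(a−b·0.179)/D = (1.019946−6.889846·0.179)/7.230905 = -0.029503
w* = 0.374798·u + -0.029503·v:
  w_0 = 0.374798·1.0199 + -0.029503·2.7745 = 0.3004  (Qualcomm)
  w_1 = 0.374798·1.8210 + -0.029503·16.4615 = 0.1968  (Oracle)
  w_2 = 0.374798·2.7373 + -0.029503·20.9044 = 0.4092  (Merck)
  w_3 = 0.374798·1.5333 + -0.029503·8.6932 = 0.3182  (Exxon)
  w_4 = 0.374798·-0.2217 + -0.029503·4.7976 = -0.2246  (Xerox)
Σw_i=1.0000  μᵀw=0.1790
σ²=wᵀΣw=λ₁·μ_p+λ₂ = 0.374798·0.179 + -0.029503 = 0.037585 ≈ 0.0376


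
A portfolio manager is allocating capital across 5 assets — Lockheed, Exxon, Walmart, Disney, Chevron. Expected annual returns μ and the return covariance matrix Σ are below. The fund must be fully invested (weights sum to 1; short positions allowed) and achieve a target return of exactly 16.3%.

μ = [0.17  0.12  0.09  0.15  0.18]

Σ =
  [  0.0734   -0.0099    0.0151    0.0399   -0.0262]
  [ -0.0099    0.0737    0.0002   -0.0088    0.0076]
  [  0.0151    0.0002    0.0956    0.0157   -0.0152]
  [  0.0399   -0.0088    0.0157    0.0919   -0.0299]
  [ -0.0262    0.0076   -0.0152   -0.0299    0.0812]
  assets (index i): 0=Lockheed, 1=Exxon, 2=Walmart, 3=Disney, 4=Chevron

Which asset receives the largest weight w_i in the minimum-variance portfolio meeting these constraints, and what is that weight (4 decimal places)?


Chevron (0.3882)

g=Σ⁻¹μ = [2.8239  1.8192  0.8115  1.6513  3.7176]
h=Σ⁻¹𝟙 = [15.3907  14.6824  9.6479  11.0429  21.7793]
a=μᵀg=1.688241  b=𝟙ᵀg=10.823339  c=𝟙ᵀh=72.543255  D=ac−b²=5.325863
λ₁=(c·0.163−b)/D = (72.543255·0.163−10.823339)/5.325863 = 0.187991
λ₂=(a−b·0.163)/D = (1.688241−10.823339·0.163)/5.325863 = -0.014263
w* = 0.187991·g + -0.014263·h:
  w_0 = 0.187991·2.8239 + -0.014263·15.3907 = 0.3113  (Lockheed)
  w_1 = 0.187991·1.8192 + -0.014263·14.6824 = 0.1326  (Exxon)
  w_2 = 0.187991·0.8115 + -0.014263·9.6479 = 0.0149  (Walmart)
  w_3 = 0.187991·1.6513 + -0.014263·11.0429 = 0.1529  (Disney)
  w_4 = 0.187991·3.7176 + -0.014263·21.7793 = 0.3882  (Chevron)
Σw_i=1.0000  μᵀw=0.1630
σ²=wᵀΣw=λ₁·μ_p+λ₂ = 0.187991·0.163 + -0.014263 = 0.016379 ≈ 0.0164


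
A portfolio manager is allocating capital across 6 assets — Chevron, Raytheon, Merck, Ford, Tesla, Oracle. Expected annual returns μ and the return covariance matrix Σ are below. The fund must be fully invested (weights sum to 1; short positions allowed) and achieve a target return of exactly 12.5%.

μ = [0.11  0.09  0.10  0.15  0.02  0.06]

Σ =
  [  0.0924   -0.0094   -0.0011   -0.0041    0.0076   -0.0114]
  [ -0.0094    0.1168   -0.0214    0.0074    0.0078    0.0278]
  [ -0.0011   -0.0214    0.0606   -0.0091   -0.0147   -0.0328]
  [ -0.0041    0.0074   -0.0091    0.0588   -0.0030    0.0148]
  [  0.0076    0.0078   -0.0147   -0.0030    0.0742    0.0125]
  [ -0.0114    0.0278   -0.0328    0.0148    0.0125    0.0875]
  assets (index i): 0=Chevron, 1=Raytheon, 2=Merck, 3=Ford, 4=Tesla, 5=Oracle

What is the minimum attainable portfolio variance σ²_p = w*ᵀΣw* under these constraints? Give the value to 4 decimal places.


0.0169

x=Σ⁻¹μ = [1.5602  0.9826  3.2493  2.7523  0.5508  1.2506]
y=Σ⁻¹𝟙 = [14.0633  9.7966  36.9279  18.6104  15.9476  18.5650]
a=μᵀx=1.083893  b=𝟙ᵀx=10.345853  c=𝟙ᵀy=113.910758  D=ac−b²=16.430457
λ₁=(c·0.125−b)/D = (113.910758·0.125−10.345853)/16.430457 = 0.236938
λ₂=(a−b·0.125)/D = (1.083893−10.345853·0.125)/16.430457 = -0.012741
w* = 0.236938·x + -0.012741·y:
  w_0 = 0.236938·1.5602 + -0.012741·14.0633 = 0.1905  (Chevron)
  w_1 = 0.236938·0.9826 + -0.012741·9.7966 = 0.1080  (Raytheon)
  w_2 = 0.236938·3.2493 + -0.012741·36.9279 = 0.2994  (Merck)
  w_3 = 0.236938·2.7523 + -0.012741·18.6104 = 0.4150  (Ford)
  w_4 = 0.236938·0.5508 + -0.012741·15.9476 = -0.0727  (Tesla)
  w_5 = 0.236938·1.2506 + -0.012741·18.5650 = 0.0598  (Oracle)
Σw_i=1.0000  μᵀw=0.1250
σ²=wᵀΣw=λ₁·μ_p+λ₂ = 0.236938·0.125 + -0.012741 = 0.016876 ≈ 0.0169


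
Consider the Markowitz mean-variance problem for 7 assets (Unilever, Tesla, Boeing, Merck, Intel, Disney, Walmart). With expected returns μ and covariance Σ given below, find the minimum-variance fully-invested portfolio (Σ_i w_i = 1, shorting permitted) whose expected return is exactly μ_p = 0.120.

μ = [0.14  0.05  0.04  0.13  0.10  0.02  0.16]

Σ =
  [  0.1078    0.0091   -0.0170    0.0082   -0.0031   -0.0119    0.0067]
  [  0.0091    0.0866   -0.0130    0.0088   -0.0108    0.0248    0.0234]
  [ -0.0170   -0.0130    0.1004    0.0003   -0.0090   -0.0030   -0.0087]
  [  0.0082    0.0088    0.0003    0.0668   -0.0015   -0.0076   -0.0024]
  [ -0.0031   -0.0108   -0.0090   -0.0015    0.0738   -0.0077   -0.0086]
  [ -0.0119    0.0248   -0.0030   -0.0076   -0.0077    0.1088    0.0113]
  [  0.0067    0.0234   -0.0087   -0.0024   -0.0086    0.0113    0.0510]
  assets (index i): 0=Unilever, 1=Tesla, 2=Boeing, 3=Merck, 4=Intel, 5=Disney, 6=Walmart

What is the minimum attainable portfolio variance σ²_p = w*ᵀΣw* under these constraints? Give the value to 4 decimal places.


p=Σ⁻¹μ = [1.2093  -0.4620  1.0475  2.0716  1.9782  0.3483  3.7229]
q=Σ⁻¹𝟙 = [10.6486  5.5313  16.3416  15.1864  20.5263  9.9370  20.4329]
a=μᵀp=1.257870  b=𝟙ᵀp=9.915906  c=𝟙ᵀq=98.604132  D=ac−b²=25.705988
λ₁=(c·0.120−b)/D = (98.604132·0.120−9.915906)/25.705988 = 0.074558
λ₂=(a−b·0.120)/D = (1.257870−9.915906·0.120)/25.705988 = 0.002644
w* = 0.074558·p + 0.002644·q:
  w_0 = 0.074558·1.2093 + 0.002644·10.6486 = 0.1183  (Unilever)
  w_1 = 0.074558·-0.4620 + 0.002644·5.5313 = -0.0198  (Tesla)
  w_2 = 0.074558·1.0475 + 0.002644·16.3416 = 0.1213  (Boeing)
  w_3 = 0.074558·2.0716 + 0.002644·15.1864 = 0.1946  (Merck)
  w_4 = 0.074558·1.9782 + 0.002644·20.5263 = 0.2018  (Intel)
  w_5 = 0.074558·0.3483 + 0.002644·9.9370 = 0.0522  (Disney)
  w_6 = 0.074558·3.7229 + 0.002644·20.4329 = 0.3316  (Walmart)
Σw_i=1.0000  μᵀw=0.1200
σ²=wᵀΣw=λ₁·μ_p+λ₂ = 0.074558·0.120 + 0.002644 = 0.011591 ≈ 0.0116

0.0116


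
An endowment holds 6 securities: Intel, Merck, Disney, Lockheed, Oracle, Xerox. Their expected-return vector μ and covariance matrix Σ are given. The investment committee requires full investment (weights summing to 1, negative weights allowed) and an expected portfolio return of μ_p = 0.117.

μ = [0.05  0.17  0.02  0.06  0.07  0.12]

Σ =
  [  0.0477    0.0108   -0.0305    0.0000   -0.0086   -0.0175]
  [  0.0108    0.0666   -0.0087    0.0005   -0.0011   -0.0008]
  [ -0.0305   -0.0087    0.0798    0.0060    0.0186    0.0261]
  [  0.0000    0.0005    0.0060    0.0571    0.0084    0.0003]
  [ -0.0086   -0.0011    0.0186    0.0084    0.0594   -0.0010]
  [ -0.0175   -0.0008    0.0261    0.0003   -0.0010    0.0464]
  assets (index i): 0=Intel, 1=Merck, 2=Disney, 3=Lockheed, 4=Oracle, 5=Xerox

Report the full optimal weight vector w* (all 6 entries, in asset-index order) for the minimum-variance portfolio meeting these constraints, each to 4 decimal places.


0.1600  0.2696  -0.0784  0.0799  0.1666  0.4024

p=Σ⁻¹μ = [1.8894  2.2596  -0.3751  0.8228  1.5552  3.5770]
q=Σ⁻¹𝟙 = [42.1131  10.7128  15.2574  13.1634  16.9851  29.3182]
a=μᵀp=1.058577  b=𝟙ᵀp=9.728933  c=𝟙ᵀq=127.550033  D=ac−b²=40.369458
λ₁=(c·0.117−b)/D = (127.550033·0.117−9.728933)/40.369458 = 0.128672
λ₂=(a−b·0.117)/D = (1.058577−9.728933·0.117)/40.369458 = -0.001974
w* = 0.128672·p + -0.001974·q:
  w_0 = 0.128672·1.8894 + -0.001974·42.1131 = 0.1600  (Intel)
  w_1 = 0.128672·2.2596 + -0.001974·10.7128 = 0.2696  (Merck)
  w_2 = 0.128672·-0.3751 + -0.001974·15.2574 = -0.0784  (Disney)
  w_3 = 0.128672·0.8228 + -0.001974·13.1634 = 0.0799  (Lockheed)
  w_4 = 0.128672·1.5552 + -0.001974·16.9851 = 0.1666  (Oracle)
  w_5 = 0.128672·3.5770 + -0.001974·29.3182 = 0.4024  (Xerox)
Σw_i=1.0000  μᵀw=0.1170
σ²=wᵀΣw=λ₁·μ_p+λ₂ = 0.128672·0.117 + -0.001974 = 0.013080 ≈ 0.0131


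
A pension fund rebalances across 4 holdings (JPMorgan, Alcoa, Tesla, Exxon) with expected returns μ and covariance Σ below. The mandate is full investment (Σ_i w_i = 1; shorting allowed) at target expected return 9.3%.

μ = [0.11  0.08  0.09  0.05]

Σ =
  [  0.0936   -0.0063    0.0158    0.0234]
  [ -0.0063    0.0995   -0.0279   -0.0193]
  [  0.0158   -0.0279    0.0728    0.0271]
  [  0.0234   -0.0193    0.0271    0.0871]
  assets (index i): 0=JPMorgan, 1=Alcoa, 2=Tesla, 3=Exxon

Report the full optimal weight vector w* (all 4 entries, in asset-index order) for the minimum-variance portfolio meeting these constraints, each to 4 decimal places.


u=Σ⁻¹μ = [0.9791  1.3062  1.4713  0.1427]
v=Σ⁻¹𝟙 = [7.0876  16.4427  15.3569  8.4423]
a=μᵀu=0.351748  b=𝟙ᵀu=3.899283  c=𝟙ᵀv=47.329420  D=ac−b²=1.443609
λ₁=(c·0.093−b)/D = (47.329420·0.093−3.899283)/1.443609 = 0.347984
λ₂=(a−b·0.093)/D = (0.351748−3.899283·0.093)/1.443609 = -0.007541
w* = 0.347984·u + -0.007541·v:
  w_0 = 0.347984·0.9791 + -0.007541·7.0876 = 0.2873  (JPMorgan)
  w_1 = 0.347984·1.3062 + -0.007541·16.4427 = 0.3306  (Alcoa)
  w_2 = 0.347984·1.4713 + -0.007541·15.3569 = 0.3962  (Tesla)
  w_3 = 0.347984·0.1427 + -0.007541·8.4423 = -0.0140  (Exxon)
Σw_i=1.0000  μᵀw=0.0930
σ²=wᵀΣw=λ₁·μ_p+λ₂ = 0.347984·0.093 + -0.007541 = 0.024822 ≈ 0.0248

0.2873  0.3306  0.3962  -0.0140


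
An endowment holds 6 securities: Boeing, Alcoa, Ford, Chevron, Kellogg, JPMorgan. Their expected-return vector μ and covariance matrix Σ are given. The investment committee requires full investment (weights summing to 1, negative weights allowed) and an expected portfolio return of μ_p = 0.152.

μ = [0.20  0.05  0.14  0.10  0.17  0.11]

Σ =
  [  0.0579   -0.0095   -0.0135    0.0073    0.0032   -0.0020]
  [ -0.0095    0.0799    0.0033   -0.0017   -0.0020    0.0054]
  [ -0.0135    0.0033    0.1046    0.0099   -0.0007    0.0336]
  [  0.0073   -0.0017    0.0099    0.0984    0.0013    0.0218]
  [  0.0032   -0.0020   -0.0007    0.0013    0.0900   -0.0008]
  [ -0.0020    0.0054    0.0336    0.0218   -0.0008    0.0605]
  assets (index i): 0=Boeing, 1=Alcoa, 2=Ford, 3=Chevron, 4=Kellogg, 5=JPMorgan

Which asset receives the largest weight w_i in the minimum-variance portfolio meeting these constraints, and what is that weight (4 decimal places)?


g=Σ⁻¹μ = [3.8528  1.0130  1.4849  0.3710  1.7888  0.9204]
h=Σ⁻¹𝟙 = [20.5511  14.3778  8.2680  5.8359  10.7632  9.3727]
a=μᵀg=1.471544  b=𝟙ᵀg=9.430955  c=𝟙ᵀh=69.168640  D=ac−b²=12.841769
λ₁=(c·0.152−b)/D = (69.168640·0.152−9.430955)/12.841769 = 0.084309
λ₂=(a−b·0.152)/D = (1.471544−9.430955·0.152)/12.841769 = 0.002962
w* = 0.084309·g + 0.002962·h:
  w_0 = 0.084309·3.8528 + 0.002962·20.5511 = 0.3857  (Boeing)
  w_1 = 0.084309·1.0130 + 0.002962·14.3778 = 0.1280  (Alcoa)
  w_2 = 0.084309·1.4849 + 0.002962·8.2680 = 0.1497  (Ford)
  w_3 = 0.084309·0.3710 + 0.002962·5.8359 = 0.0486  (Chevron)
  w_4 = 0.084309·1.7888 + 0.002962·10.7632 = 0.1827  (Kellogg)
  w_5 = 0.084309·0.9204 + 0.002962·9.3727 = 0.1054  (JPMorgan)
Σw_i=1.0000  μᵀw=0.1520
σ²=wᵀΣw=λ₁·μ_p+λ₂ = 0.084309·0.152 + 0.002962 = 0.015777 ≈ 0.0158

Boeing (0.3857)


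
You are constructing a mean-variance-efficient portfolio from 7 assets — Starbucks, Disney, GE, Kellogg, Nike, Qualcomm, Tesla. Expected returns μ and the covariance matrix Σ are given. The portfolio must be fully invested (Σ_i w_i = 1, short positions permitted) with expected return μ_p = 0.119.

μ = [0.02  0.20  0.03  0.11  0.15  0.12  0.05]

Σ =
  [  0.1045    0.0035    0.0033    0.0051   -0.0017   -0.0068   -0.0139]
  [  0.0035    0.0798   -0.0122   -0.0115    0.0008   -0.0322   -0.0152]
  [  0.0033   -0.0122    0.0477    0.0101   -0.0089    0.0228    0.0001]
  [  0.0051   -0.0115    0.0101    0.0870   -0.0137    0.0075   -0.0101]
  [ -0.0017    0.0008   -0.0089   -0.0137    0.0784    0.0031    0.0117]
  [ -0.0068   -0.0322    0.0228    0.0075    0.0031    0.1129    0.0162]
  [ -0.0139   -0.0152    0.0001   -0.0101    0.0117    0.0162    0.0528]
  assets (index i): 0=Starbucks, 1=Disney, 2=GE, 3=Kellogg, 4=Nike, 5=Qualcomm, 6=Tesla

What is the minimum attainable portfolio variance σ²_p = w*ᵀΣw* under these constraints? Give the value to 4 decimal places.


0.0092

x=Σ⁻¹μ = [0.2860  3.8284  0.7680  2.0276  2.0241  1.6012  1.5710]
y=Σ⁻¹𝟙 = [11.5043  25.6777  22.4667  16.3432  13.8072  6.9620  27.2481]
a=μᵀx=1.591783  b=𝟙ᵀx=12.106305  c=𝟙ᵀy=124.009253  D=ac−b²=50.833178
λ₁=(c·0.119−b)/D = (124.009253·0.119−12.106305)/50.833178 = 0.052147
λ₂=(a−b·0.119)/D = (1.591783−12.106305·0.119)/50.833178 = 0.002973
w* = 0.052147·x + 0.002973·y:
  w_0 = 0.052147·0.2860 + 0.002973·11.5043 = 0.0491  (Starbucks)
  w_1 = 0.052147·3.8284 + 0.002973·25.6777 = 0.2760  (Disney)
  w_2 = 0.052147·0.7680 + 0.002973·22.4667 = 0.1068  (GE)
  w_3 = 0.052147·2.0276 + 0.002973·16.3432 = 0.1543  (Kellogg)
  w_4 = 0.052147·2.0241 + 0.002973·13.8072 = 0.1466  (Nike)
  w_5 = 0.052147·1.6012 + 0.002973·6.9620 = 0.1042  (Qualcomm)
  w_6 = 0.052147·1.5710 + 0.002973·27.2481 = 0.1629  (Tesla)
Σw_i=1.0000  μᵀw=0.1190
σ²=wᵀΣw=λ₁·μ_p+λ₂ = 0.052147·0.119 + 0.002973 = 0.009179 ≈ 0.0092


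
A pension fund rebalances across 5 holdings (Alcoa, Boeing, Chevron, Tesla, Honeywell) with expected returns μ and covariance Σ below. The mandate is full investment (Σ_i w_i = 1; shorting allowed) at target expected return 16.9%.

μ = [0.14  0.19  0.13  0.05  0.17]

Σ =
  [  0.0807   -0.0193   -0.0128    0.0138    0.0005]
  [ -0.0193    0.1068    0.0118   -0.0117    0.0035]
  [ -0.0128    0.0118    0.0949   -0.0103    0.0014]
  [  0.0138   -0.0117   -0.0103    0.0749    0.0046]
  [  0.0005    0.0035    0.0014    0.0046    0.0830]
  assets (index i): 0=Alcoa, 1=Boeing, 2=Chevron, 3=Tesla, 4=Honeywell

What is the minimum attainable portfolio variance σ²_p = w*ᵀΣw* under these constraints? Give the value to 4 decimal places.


u=Σ⁻¹μ = [2.3362  2.0472  1.4724  0.6435  1.8873]
v=Σ⁻¹𝟙 = [14.8009  11.8079  12.3786  13.5259  10.5027]
a=μᵀu=1.260463  b=𝟙ᵀu=8.386591  c=𝟙ᵀv=63.015930  D=ac−b²=9.094349
λ₁=(c·0.169−b)/D = (63.015930·0.169−8.386591)/9.094349 = 0.248847
λ₂=(a−b·0.169)/D = (1.260463−8.386591·0.169)/9.094349 = -0.017249
w* = 0.248847·u + -0.017249·v:
  w_0 = 0.248847·2.3362 + -0.017249·14.8009 = 0.3261  (Alcoa)
  w_1 = 0.248847·2.0472 + -0.017249·11.8079 = 0.3058  (Boeing)
  w_2 = 0.248847·1.4724 + -0.017249·12.3786 = 0.1529  (Chevron)
  w_3 = 0.248847·0.6435 + -0.017249·13.5259 = -0.0732  (Tesla)
  w_4 = 0.248847·1.8873 + -0.017249·10.5027 = 0.2885  (Honeywell)
Σw_i=1.0000  μᵀw=0.1690
σ²=wᵀΣw=λ₁·μ_p+λ₂ = 0.248847·0.169 + -0.017249 = 0.024806 ≈ 0.0248

0.0248


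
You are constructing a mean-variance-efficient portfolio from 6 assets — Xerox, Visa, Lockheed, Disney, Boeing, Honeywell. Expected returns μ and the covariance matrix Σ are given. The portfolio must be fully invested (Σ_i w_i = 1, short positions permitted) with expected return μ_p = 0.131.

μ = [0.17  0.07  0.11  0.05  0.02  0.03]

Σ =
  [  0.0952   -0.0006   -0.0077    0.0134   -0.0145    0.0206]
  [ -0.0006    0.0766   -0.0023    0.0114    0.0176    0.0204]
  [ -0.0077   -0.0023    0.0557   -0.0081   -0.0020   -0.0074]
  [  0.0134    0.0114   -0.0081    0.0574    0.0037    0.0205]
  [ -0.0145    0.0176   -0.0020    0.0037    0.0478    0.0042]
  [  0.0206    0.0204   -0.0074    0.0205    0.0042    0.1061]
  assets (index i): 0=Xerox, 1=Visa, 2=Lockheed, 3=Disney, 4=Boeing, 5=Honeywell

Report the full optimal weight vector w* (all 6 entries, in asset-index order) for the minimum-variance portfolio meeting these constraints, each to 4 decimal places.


p=Σ⁻¹μ = [2.0809  0.7884  2.3786  0.6021  0.8348  -0.2563]
q=Σ⁻¹𝟙 = [13.0607  5.6374  23.3062  13.7077  22.3785  3.8965]
a=μᵀp=0.709701  b=𝟙ᵀp=6.428468  c=𝟙ᵀq=81.986950  D=ac−b²=16.861039
λ₁=(c·0.131−b)/D = (81.986950·0.131−6.428468)/16.861039 = 0.255727
λ₂=(a−b·0.131)/D = (0.709701−6.428468·0.131)/16.861039 = -0.007854
w* = 0.255727·p + -0.007854·q:
  w_0 = 0.255727·2.0809 + -0.007854·13.0607 = 0.4296  (Xerox)
  w_1 = 0.255727·0.7884 + -0.007854·5.6374 = 0.1573  (Visa)
  w_2 = 0.255727·2.3786 + -0.007854·23.3062 = 0.4252  (Lockheed)
  w_3 = 0.255727·0.6021 + -0.007854·13.7077 = 0.0463  (Disney)
  w_4 = 0.255727·0.8348 + -0.007854·22.3785 = 0.0377  (Boeing)
  w_5 = 0.255727·-0.2563 + -0.007854·3.8965 = -0.0962  (Honeywell)
Σw_i=1.0000  μᵀw=0.1310
σ²=wᵀΣw=λ₁·μ_p+λ₂ = 0.255727·0.131 + -0.007854 = 0.025646 ≈ 0.0256

0.4296  0.1573  0.4252  0.0463  0.0377  -0.0962


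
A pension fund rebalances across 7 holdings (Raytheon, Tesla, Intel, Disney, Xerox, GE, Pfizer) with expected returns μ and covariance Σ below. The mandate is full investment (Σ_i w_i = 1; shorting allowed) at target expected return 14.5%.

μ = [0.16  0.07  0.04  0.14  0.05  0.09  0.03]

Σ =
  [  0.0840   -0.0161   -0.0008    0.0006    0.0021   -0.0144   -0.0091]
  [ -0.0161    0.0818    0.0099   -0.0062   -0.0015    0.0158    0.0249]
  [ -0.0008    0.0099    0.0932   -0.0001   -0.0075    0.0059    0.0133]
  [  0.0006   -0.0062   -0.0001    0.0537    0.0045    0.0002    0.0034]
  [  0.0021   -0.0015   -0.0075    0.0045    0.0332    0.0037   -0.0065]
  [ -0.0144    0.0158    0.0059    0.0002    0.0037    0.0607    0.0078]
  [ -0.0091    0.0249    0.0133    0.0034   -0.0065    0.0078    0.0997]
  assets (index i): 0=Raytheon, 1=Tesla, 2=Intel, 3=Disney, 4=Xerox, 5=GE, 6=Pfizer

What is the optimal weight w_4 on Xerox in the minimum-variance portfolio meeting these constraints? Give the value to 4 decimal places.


-0.0921

g=Σ⁻¹μ = [2.3755  1.1789  0.2952  2.6305  0.9416  1.6411  0.0272]
h=Σ⁻¹𝟙 = [16.4387  11.0590  10.1303  16.7155  29.5896  13.6619  7.7074]
a=μᵀg=1.038273  b=𝟙ᵀg=9.089983  c=𝟙ᵀh=105.302413  D=ac−b²=26.704818
λ₁=(c·0.145−b)/D = (105.302413·0.145−9.089983)/26.704818 = 0.231376
λ₂=(a−b·0.145)/D = (1.038273−9.089983·0.145)/26.704818 = -0.010477
w* = 0.231376·g + -0.010477·h:
  w_0 = 0.231376·2.3755 + -0.010477·16.4387 = 0.3774  (Raytheon)
  w_1 = 0.231376·1.1789 + -0.010477·11.0590 = 0.1569  (Tesla)
  w_2 = 0.231376·0.2952 + -0.010477·10.1303 = -0.0378  (Intel)
  w_3 = 0.231376·2.6305 + -0.010477·16.7155 = 0.4335  (Disney)
  w_4 = 0.231376·0.9416 + -0.010477·29.5896 = -0.0921  (Xerox)
  w_5 = 0.231376·1.6411 + -0.010477·13.6619 = 0.2366  (GE)
  w_6 = 0.231376·0.0272 + -0.010477·7.7074 = -0.0745  (Pfizer)
Σw_i=1.0000  μᵀw=0.1450
σ²=wᵀΣw=λ₁·μ_p+λ₂ = 0.231376·0.145 + -0.010477 = 0.023073 ≈ 0.0231


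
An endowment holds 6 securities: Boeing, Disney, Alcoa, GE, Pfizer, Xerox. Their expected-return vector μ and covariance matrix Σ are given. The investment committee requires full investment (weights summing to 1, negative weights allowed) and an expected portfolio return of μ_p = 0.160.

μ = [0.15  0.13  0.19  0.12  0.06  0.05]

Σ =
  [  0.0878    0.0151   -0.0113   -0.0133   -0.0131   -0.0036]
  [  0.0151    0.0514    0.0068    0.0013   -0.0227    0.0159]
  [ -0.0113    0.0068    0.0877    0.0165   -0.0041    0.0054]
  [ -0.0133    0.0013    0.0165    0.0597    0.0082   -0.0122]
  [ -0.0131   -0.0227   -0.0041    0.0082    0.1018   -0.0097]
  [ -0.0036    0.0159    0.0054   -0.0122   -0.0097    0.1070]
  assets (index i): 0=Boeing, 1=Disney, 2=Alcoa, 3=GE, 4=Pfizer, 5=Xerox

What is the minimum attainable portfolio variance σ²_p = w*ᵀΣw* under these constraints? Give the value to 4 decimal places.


u=Σ⁻¹μ = [2.0969  2.0348  1.9715  1.8045  1.2907  0.4587]
v=Σ⁻¹𝟙 = [14.9193  17.1551  8.8523  17.2119  15.5124  10.2205]
a=μᵀu=1.270569  b=𝟙ᵀu=9.657190  c=𝟙ᵀv=83.871488  D=ac−b²=13.303171
λ₁=(c·0.160−b)/D = (83.871488·0.160−9.657190)/13.303171 = 0.282808
λ₂=(a−b·0.160)/D = (1.270569−9.657190·0.160)/13.303171 = -0.020640
w* = 0.282808·u + -0.020640·v:
  w_0 = 0.282808·2.0969 + -0.020640·14.9193 = 0.2851  (Boeing)
  w_1 = 0.282808·2.0348 + -0.020640·17.1551 = 0.2214  (Disney)
  w_2 = 0.282808·1.9715 + -0.020640·8.8523 = 0.3748  (Alcoa)
  w_3 = 0.282808·1.8045 + -0.020640·17.2119 = 0.1551  (GE)
  w_4 = 0.282808·1.2907 + -0.020640·15.5124 = 0.0448  (Pfizer)
  w_5 = 0.282808·0.4587 + -0.020640·10.2205 = -0.0812  (Xerox)
Σw_i=1.0000  μᵀw=0.1600
σ²=wᵀΣw=λ₁·μ_p+λ₂ = 0.282808·0.160 + -0.020640 = 0.024609 ≈ 0.0246

0.0246


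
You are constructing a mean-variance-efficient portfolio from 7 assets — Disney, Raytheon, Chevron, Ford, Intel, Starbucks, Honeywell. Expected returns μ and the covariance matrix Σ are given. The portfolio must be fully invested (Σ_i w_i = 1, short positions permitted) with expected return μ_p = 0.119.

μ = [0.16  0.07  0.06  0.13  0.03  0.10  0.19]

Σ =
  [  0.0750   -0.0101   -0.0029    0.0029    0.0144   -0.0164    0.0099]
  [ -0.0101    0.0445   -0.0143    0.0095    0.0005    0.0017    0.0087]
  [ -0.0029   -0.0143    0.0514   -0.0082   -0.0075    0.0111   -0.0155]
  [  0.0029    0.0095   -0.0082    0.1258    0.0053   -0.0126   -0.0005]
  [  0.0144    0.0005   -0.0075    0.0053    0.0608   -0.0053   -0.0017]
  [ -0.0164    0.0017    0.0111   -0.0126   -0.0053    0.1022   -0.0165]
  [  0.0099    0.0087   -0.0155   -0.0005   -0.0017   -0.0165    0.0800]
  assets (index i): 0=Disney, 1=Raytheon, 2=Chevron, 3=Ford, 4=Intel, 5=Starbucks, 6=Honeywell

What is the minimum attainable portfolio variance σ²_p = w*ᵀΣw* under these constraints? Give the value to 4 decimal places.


0.0093

u=Σ⁻¹μ = [2.4103  2.1102  2.5829  1.1479  0.3427  1.6451  2.7014]
v=Σ⁻¹𝟙 = [15.7774  31.7148  35.4430  8.0846  17.6903  12.5967  16.9902]
a=μᵀu=1.525624  b=𝟙ᵀu=12.940496  c=𝟙ᵀv=138.296870  D=ac−b²=43.532618
λ₁=(c·0.119−b)/D = (138.296870·0.119−12.940496)/43.532618 = 0.080786
λ₂=(a−b·0.119)/D = (1.525624−12.940496·0.119)/43.532618 = -0.000328
w* = 0.080786·u + -0.000328·v:
  w_0 = 0.080786·2.4103 + -0.000328·15.7774 = 0.1895  (Disney)
  w_1 = 0.080786·2.1102 + -0.000328·31.7148 = 0.1601  (Raytheon)
  w_2 = 0.080786·2.5829 + -0.000328·35.4430 = 0.1970  (Chevron)
  w_3 = 0.080786·1.1479 + -0.000328·8.0846 = 0.0901  (Ford)
  w_4 = 0.080786·0.3427 + -0.000328·17.6903 = 0.0219  (Intel)
  w_5 = 0.080786·1.6451 + -0.000328·12.5967 = 0.1288  (Starbucks)
  w_6 = 0.080786·2.7014 + -0.000328·16.9902 = 0.2127  (Honeywell)
Σw_i=1.0000  μᵀw=0.1190
σ²=wᵀΣw=λ₁·μ_p+λ₂ = 0.080786·0.119 + -0.000328 = 0.009285 ≈ 0.0093


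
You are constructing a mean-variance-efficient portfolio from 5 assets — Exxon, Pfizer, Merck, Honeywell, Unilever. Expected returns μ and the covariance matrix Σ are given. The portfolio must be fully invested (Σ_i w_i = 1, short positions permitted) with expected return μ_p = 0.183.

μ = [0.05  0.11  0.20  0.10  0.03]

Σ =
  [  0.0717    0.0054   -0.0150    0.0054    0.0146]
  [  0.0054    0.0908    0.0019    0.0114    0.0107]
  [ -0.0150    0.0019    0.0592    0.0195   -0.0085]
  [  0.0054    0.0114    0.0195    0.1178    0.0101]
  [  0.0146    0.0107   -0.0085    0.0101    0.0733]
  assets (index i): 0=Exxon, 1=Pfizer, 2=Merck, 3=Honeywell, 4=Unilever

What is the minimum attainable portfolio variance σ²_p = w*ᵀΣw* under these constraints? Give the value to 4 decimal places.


0.0411

u=Σ⁻¹μ = [1.3116  1.0001  3.7277  0.0381  0.4290]
v=Σ⁻¹𝟙 = [15.2680  7.9826  21.3446  2.4915  11.5681]
a=μᵀu=0.937810  b=𝟙ᵀu=6.506582  c=𝟙ᵀv=58.654646  D=ac−b²=12.671315
λ₁=(c·0.183−b)/D = (58.654646·0.183−6.506582)/12.671315 = 0.333605
λ₂=(a−b·0.183)/D = (0.937810−6.506582·0.183)/12.671315 = -0.019958
w* = 0.333605·u + -0.019958·v:
  w_0 = 0.333605·1.3116 + -0.019958·15.2680 = 0.1329  (Exxon)
  w_1 = 0.333605·1.0001 + -0.019958·7.9826 = 0.1743  (Pfizer)
  w_2 = 0.333605·3.7277 + -0.019958·21.3446 = 0.8176  (Merck)
  w_3 = 0.333605·0.0381 + -0.019958·2.4915 = -0.0370  (Honeywell)
  w_4 = 0.333605·0.4290 + -0.019958·11.5681 = -0.0877  (Unilever)
Σw_i=1.0000  μᵀw=0.1830
σ²=wᵀΣw=λ₁·μ_p+λ₂ = 0.333605·0.183 + -0.019958 = 0.041092 ≈ 0.0411


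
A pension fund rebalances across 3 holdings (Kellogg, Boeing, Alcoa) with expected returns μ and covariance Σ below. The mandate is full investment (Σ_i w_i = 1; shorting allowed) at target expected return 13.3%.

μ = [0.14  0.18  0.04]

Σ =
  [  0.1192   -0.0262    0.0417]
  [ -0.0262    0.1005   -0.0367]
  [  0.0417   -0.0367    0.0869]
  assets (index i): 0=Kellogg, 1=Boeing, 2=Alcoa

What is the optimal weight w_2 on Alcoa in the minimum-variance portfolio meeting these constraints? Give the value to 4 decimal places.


p=Σ⁻¹μ = [1.4310  2.4610  0.8129]
q=Σ⁻¹𝟙 = [6.7519  17.4154  15.6224]
a=μᵀp=0.675835  b=𝟙ᵀp=4.704927  c=𝟙ᵀq=39.789687  D=ac−b²=4.754934
λ₁=(c·0.133−b)/D = (39.789687·0.133−4.704927)/4.754934 = 0.123472
λ₂=(a−b·0.133)/D = (0.675835−4.704927·0.133)/4.754934 = 0.010532
w* = 0.123472·p + 0.010532·q:
  w_0 = 0.123472·1.4310 + 0.010532·6.7519 = 0.2478  (Kellogg)
  w_1 = 0.123472·2.4610 + 0.010532·17.4154 = 0.4873  (Boeing)
  w_2 = 0.123472·0.8129 + 0.010532·15.6224 = 0.2649  (Alcoa)
Σw_i=1.0000  μᵀw=0.1330
σ²=wᵀΣw=λ₁·μ_p+λ₂ = 0.123472·0.133 + 0.010532 = 0.026954 ≈ 0.0270

0.2649


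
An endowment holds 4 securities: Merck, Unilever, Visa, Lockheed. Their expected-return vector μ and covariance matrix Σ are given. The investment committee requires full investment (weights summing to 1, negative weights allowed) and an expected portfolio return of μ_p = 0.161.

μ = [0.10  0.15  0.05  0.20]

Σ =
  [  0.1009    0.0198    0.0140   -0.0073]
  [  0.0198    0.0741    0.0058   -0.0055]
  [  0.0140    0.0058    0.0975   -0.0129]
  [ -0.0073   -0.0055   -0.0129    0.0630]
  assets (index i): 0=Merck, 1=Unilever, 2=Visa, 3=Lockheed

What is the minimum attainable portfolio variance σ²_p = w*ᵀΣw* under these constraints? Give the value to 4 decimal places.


0.0228

x=Σ⁻¹μ = [0.7469  2.0320  0.7602  3.5942]
y=Σ⁻¹𝟙 = [7.4401  12.1264  11.1223  20.0712]
a=μᵀx=1.136341  b=𝟙ᵀx=7.133328  c=𝟙ᵀy=50.760012  D=ac−b²=6.796335
λ₁=(c·0.161−b)/D = (50.760012·0.161−7.133328)/6.796335 = 0.152882
λ₂=(a−b·0.161)/D = (1.136341−7.133328·0.161)/6.796335 = -0.001784
w* = 0.152882·x + -0.001784·y:
  w_0 = 0.152882·0.7469 + -0.001784·7.4401 = 0.1009  (Merck)
  w_1 = 0.152882·2.0320 + -0.001784·12.1264 = 0.2890  (Unilever)
  w_2 = 0.152882·0.7602 + -0.001784·11.1223 = 0.0964  (Visa)
  w_3 = 0.152882·3.5942 + -0.001784·20.0712 = 0.5137  (Lockheed)
Σw_i=1.0000  μᵀw=0.1610
σ²=wᵀΣw=λ₁·μ_p+λ₂ = 0.152882·0.161 + -0.001784 = 0.022830 ≈ 0.0228
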